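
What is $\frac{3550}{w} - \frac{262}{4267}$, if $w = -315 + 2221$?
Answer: $\frac{7324239}{4066451} \approx 1.8011$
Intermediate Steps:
$w = 1906$
$\frac{3550}{w} - \frac{262}{4267} = \frac{3550}{1906} - \frac{262}{4267} = 3550 \cdot \frac{1}{1906} - \frac{262}{4267} = \frac{1775}{953} - \frac{262}{4267} = \frac{7324239}{4066451}$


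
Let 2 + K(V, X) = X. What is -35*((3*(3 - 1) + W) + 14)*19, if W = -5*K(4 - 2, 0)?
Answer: -19950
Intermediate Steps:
K(V, X) = -2 + X
W = 10 (W = -5*(-2 + 0) = -5*(-2) = 10)
-35*((3*(3 - 1) + W) + 14)*19 = -35*((3*(3 - 1) + 10) + 14)*19 = -35*((3*2 + 10) + 14)*19 = -35*((6 + 10) + 14)*19 = -35*(16 + 14)*19 = -35*30*19 = -1050*19 = -19950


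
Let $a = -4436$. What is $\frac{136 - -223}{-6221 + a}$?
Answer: $- \frac{359}{10657} \approx -0.033687$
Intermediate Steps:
$\frac{136 - -223}{-6221 + a} = \frac{136 - -223}{-6221 - 4436} = \frac{136 + 223}{-10657} = \left(- \frac{1}{10657}\right) 359 = - \frac{359}{10657}$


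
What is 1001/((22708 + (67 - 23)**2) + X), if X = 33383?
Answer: 1001/58027 ≈ 0.017251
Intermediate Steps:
1001/((22708 + (67 - 23)**2) + X) = 1001/((22708 + (67 - 23)**2) + 33383) = 1001/((22708 + 44**2) + 33383) = 1001/((22708 + 1936) + 33383) = 1001/(24644 + 33383) = 1001/58027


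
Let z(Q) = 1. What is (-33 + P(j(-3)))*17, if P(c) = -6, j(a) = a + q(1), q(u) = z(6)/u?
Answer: -663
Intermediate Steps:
q(u) = 1/u
j(a) = 1 + a (j(a) = a + 1/1 = a + 1 = 1 + a)
(-33 + P(j(-3)))*17 = (-33 - 6)*17 = -39*17 = -663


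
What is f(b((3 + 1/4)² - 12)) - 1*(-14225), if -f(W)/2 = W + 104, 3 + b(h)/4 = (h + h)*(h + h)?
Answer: 111799/8 ≈ 13975.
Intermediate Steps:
b(h) = -12 + 16*h² (b(h) = -12 + 4*((h + h)*(h + h)) = -12 + 4*((2*h)*(2*h)) = -12 + 4*(4*h²) = -12 + 16*h²)
f(W) = -208 - 2*W (f(W) = -2*(W + 104) = -2*(104 + W) = -208 - 2*W)
f(b((3 + 1/4)² - 12)) - 1*(-14225) = (-208 - 2*(-12 + 16*((3 + 1/4)² - 12)²)) - 1*(-14225) = (-208 - 2*(-12 + 16*((3 + ¼)² - 12)²)) + 14225 = (-208 - 2*(-12 + 16*((13/4)² - 12)²)) + 14225 = (-208 - 2*(-12 + 16*(169/16 - 12)²)) + 14225 = (-208 - 2*(-12 + 16*(-23/16)²)) + 14225 = (-208 - 2*(-12 + 16*(529/256))) + 14225 = (-208 - 2*(-12 + 529/16)) + 14225 = (-208 - 2*337/16) + 14225 = (-208 - 337/8) + 14225 = -2001/8 + 14225 = 111799/8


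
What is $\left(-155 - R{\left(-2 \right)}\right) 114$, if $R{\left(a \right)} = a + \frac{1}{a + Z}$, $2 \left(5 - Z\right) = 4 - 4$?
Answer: $-17480$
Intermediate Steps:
$Z = 5$ ($Z = 5 - \frac{4 - 4}{2} = 5 - 0 = 5 + 0 = 5$)
$R{\left(a \right)} = a + \frac{1}{5 + a}$ ($R{\left(a \right)} = a + \frac{1}{a + 5} = a + \frac{1}{5 + a}$)
$\left(-155 - R{\left(-2 \right)}\right) 114 = \left(-155 - \frac{1 + \left(-2\right)^{2} + 5 \left(-2\right)}{5 - 2}\right) 114 = \left(-155 - \frac{1 + 4 - 10}{3}\right) 114 = \left(-155 - \frac{1}{3} \left(-5\right)\right) 114 = \left(-155 - - \frac{5}{3}\right) 114 = \left(-155 + \frac{5}{3}\right) 114 = \left(- \frac{460}{3}\right) 114 = -17480$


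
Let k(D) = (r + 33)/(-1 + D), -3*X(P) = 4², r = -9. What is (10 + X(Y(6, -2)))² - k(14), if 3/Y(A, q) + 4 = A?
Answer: 2332/117 ≈ 19.932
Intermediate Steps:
Y(A, q) = 3/(-4 + A)
X(P) = -16/3 (X(P) = -⅓*4² = -⅓*16 = -16/3)
k(D) = 24/(-1 + D) (k(D) = (-9 + 33)/(-1 + D) = 24/(-1 + D))
(10 + X(Y(6, -2)))² - k(14) = (10 - 16/3)² - 24/(-1 + 14) = (14/3)² - 24/13 = 196/9 - 24/13 = 2332/117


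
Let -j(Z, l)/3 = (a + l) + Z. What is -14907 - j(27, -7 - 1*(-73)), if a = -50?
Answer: -14778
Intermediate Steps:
j(Z, l) = 150 - 3*Z - 3*l (j(Z, l) = -3*((-50 + l) + Z) = -3*(-50 + Z + l) = 150 - 3*Z - 3*l)
-14907 - j(27, -7 - 1*(-73)) = -14907 - (150 - 3*27 - 3*(-7 - 1*(-73))) = -14907 - (150 - 81 - 3*(-7 + 73)) = -14907 - (150 - 81 - 3*66) = -14907 - (150 - 81 - 198) = -14907 - 1*(-129) = -14907 + 129 = -14778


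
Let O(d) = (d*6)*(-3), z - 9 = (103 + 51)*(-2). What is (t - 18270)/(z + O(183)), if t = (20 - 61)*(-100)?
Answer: 14170/3593 ≈ 3.9438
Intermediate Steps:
z = -299 (z = 9 + (103 + 51)*(-2) = 9 + 154*(-2) = 9 - 308 = -299)
t = 4100 (t = -41*(-100) = 4100)
O(d) = -18*d (O(d) = (6*d)*(-3) = -18*d)
(t - 18270)/(z + O(183)) = (4100 - 18270)/(-299 - 18*183) = -14170/(-299 - 3294) = -14170/(-3593) = -14170*(-1/3593) = 14170/3593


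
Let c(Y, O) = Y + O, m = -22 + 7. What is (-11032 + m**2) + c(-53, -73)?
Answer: -10933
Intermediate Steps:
m = -15
c(Y, O) = O + Y
(-11032 + m**2) + c(-53, -73) = (-11032 + (-15)**2) + (-73 - 53) = (-11032 + 225) - 126 = -10807 - 126 = -10933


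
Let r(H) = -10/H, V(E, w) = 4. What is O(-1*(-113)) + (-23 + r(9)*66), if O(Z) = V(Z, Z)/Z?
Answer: -32645/339 ≈ -96.298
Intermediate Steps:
O(Z) = 4/Z
O(-1*(-113)) + (-23 + r(9)*66) = 4/((-1*(-113))) + (-23 - 10/9*66) = 4/113 + (-23 - 10*⅑*66) = 4*(1/113) + (-23 - 10/9*66) = 4/113 + (-23 - 220/3) = 4/113 - 289/3 = -32645/339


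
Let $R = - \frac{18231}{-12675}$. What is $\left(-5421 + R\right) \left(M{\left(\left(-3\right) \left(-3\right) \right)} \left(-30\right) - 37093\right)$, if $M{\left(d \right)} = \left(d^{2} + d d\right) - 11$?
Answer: $\frac{953068802704}{4225} \approx 2.2558 \cdot 10^{8}$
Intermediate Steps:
$M{\left(d \right)} = -11 + 2 d^{2}$ ($M{\left(d \right)} = \left(d^{2} + d^{2}\right) - 11 = 2 d^{2} - 11 = -11 + 2 d^{2}$)
$R = \frac{6077}{4225}$ ($R = \left(-18231\right) \left(- \frac{1}{12675}\right) = \frac{6077}{4225} \approx 1.4383$)
$\left(-5421 + R\right) \left(M{\left(\left(-3\right) \left(-3\right) \right)} \left(-30\right) - 37093\right) = \left(-5421 + \frac{6077}{4225}\right) \left(\left(-11 + 2 \left(\left(-3\right) \left(-3\right)\right)^{2}\right) \left(-30\right) - 37093\right) = - \frac{22897648 \left(\left(-11 + 2 \cdot 9^{2}\right) \left(-30\right) - 37093\right)}{4225} = - \frac{22897648 \left(\left(-11 + 2 \cdot 81\right) \left(-30\right) - 37093\right)}{4225} = - \frac{22897648 \left(\left(-11 + 162\right) \left(-30\right) - 37093\right)}{4225} = - \frac{22897648 \left(151 \left(-30\right) - 37093\right)}{4225} = - \frac{22897648 \left(-4530 - 37093\right)}{4225} = \left(- \frac{22897648}{4225}\right) \left(-41623\right) = \frac{953068802704}{4225}$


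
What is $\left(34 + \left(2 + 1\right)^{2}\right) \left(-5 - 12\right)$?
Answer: $-731$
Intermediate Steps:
$\left(34 + \left(2 + 1\right)^{2}\right) \left(-5 - 12\right) = \left(34 + 3^{2}\right) \left(-5 - 12\right) = \left(34 + 9\right) \left(-17\right) = 43 \left(-17\right) = -731$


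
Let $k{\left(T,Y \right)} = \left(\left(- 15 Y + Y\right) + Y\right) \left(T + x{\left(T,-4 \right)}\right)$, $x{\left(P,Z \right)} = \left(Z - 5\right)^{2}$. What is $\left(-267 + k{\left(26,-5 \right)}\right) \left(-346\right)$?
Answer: $-2314048$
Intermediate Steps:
$x{\left(P,Z \right)} = \left(-5 + Z\right)^{2}$
$k{\left(T,Y \right)} = - 13 Y \left(81 + T\right)$ ($k{\left(T,Y \right)} = \left(\left(- 15 Y + Y\right) + Y\right) \left(T + \left(-5 - 4\right)^{2}\right) = \left(- 14 Y + Y\right) \left(T + \left(-9\right)^{2}\right) = - 13 Y \left(T + 81\right) = - 13 Y \left(81 + T\right)$)
$\left(-267 + k{\left(26,-5 \right)}\right) \left(-346\right) = \left(-267 - - 65 \left(81 + 26\right)\right) \left(-346\right) = \left(-267 - \left(-65\right) 107\right) \left(-346\right) = \left(-267 + 6955\right) \left(-346\right) = 6688 \left(-346\right) = -2314048$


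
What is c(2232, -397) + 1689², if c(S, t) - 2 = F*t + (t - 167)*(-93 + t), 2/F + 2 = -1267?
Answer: 3970807121/1269 ≈ 3.1291e+6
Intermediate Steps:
F = -2/1269 (F = 2/(-2 - 1267) = 2/(-1269) = 2*(-1/1269) = -2/1269 ≈ -0.0015760)
c(S, t) = 2 - 2*t/1269 + (-167 + t)*(-93 + t) (c(S, t) = 2 + (-2*t/1269 + (t - 167)*(-93 + t)) = 2 + (-2*t/1269 + (-167 + t)*(-93 + t)) = 2 - 2*t/1269 + (-167 + t)*(-93 + t))
c(2232, -397) + 1689² = (15533 + (-397)² - 329942/1269*(-397)) + 1689² = (15533 + 157609 + 130986974/1269) + 2852721 = 350704172/1269 + 2852721 = 3970807121/1269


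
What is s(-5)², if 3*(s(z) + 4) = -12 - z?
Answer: 361/9 ≈ 40.111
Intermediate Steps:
s(z) = -8 - z/3 (s(z) = -4 + (-12 - z)/3 = -4 + (-4 - z/3) = -8 - z/3)
s(-5)² = (-8 - ⅓*(-5))² = (-8 + 5/3)² = (-19/3)² = 361/9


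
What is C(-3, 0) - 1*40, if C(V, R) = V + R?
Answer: -43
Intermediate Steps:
C(V, R) = R + V
C(-3, 0) - 1*40 = (0 - 3) - 1*40 = -3 - 40 = -43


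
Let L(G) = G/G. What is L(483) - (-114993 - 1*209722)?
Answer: 324716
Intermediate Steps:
L(G) = 1
L(483) - (-114993 - 1*209722) = 1 - (-114993 - 1*209722) = 1 - (-114993 - 209722) = 1 - 1*(-324715) = 1 + 324715 = 324716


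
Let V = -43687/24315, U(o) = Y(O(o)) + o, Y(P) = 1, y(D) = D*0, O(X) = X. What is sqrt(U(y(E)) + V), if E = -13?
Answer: 2*I*sqrt(117757545)/24315 ≈ 0.89259*I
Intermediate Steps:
y(D) = 0
U(o) = 1 + o
V = -43687/24315 (V = -43687*1/24315 = -43687/24315 ≈ -1.7967)
sqrt(U(y(E)) + V) = sqrt((1 + 0) - 43687/24315) = sqrt(1 - 43687/24315) = sqrt(-19372/24315) = 2*I*sqrt(117757545)/24315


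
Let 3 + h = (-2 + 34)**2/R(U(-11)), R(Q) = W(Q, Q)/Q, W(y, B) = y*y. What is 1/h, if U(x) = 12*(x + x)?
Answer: -33/227 ≈ -0.14537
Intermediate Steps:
W(y, B) = y**2
U(x) = 24*x (U(x) = 12*(2*x) = 24*x)
R(Q) = Q (R(Q) = Q**2/Q = Q)
h = -227/33 (h = -3 + (-2 + 34)**2/((24*(-11))) = -3 + 32**2/(-264) = -3 + 1024*(-1/264) = -3 - 128/33 = -227/33 ≈ -6.8788)
1/h = 1/(-227/33) = -33/227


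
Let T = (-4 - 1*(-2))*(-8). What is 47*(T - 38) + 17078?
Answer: 16044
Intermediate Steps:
T = 16 (T = (-4 + 2)*(-8) = -2*(-8) = 16)
47*(T - 38) + 17078 = 47*(16 - 38) + 17078 = 47*(-22) + 17078 = -1034 + 17078 = 16044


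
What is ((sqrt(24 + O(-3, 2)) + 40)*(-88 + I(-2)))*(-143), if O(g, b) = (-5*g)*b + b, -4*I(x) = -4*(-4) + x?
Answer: 523380 + 26169*sqrt(14) ≈ 6.2130e+5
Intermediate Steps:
I(x) = -4 - x/4 (I(x) = -(-4*(-4) + x)/4 = -(16 + x)/4 = -4 - x/4)
O(g, b) = b - 5*b*g (O(g, b) = -5*b*g + b = b - 5*b*g)
((sqrt(24 + O(-3, 2)) + 40)*(-88 + I(-2)))*(-143) = ((sqrt(24 + 2*(1 - 5*(-3))) + 40)*(-88 + (-4 - 1/4*(-2))))*(-143) = ((sqrt(24 + 2*(1 + 15)) + 40)*(-88 + (-4 + 1/2)))*(-143) = ((sqrt(24 + 2*16) + 40)*(-88 - 7/2))*(-143) = ((sqrt(24 + 32) + 40)*(-183/2))*(-143) = ((sqrt(56) + 40)*(-183/2))*(-143) = ((2*sqrt(14) + 40)*(-183/2))*(-143) = ((40 + 2*sqrt(14))*(-183/2))*(-143) = (-3660 - 183*sqrt(14))*(-143) = 523380 + 26169*sqrt(14)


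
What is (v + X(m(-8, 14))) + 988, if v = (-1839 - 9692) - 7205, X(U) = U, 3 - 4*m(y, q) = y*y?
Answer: -71053/4 ≈ -17763.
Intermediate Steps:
m(y, q) = 3/4 - y**2/4 (m(y, q) = 3/4 - y*y/4 = 3/4 - y**2/4)
v = -18736 (v = -11531 - 7205 = -18736)
(v + X(m(-8, 14))) + 988 = (-18736 + (3/4 - 1/4*(-8)**2)) + 988 = (-18736 + (3/4 - 1/4*64)) + 988 = (-18736 + (3/4 - 16)) + 988 = (-18736 - 61/4) + 988 = -75005/4 + 988 = -71053/4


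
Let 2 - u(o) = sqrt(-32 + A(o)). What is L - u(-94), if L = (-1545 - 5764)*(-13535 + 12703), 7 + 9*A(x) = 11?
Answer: 6081086 + 2*I*sqrt(71)/3 ≈ 6.0811e+6 + 5.6174*I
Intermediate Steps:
A(x) = 4/9 (A(x) = -7/9 + (1/9)*11 = -7/9 + 11/9 = 4/9)
L = 6081088 (L = -7309*(-832) = 6081088)
u(o) = 2 - 2*I*sqrt(71)/3 (u(o) = 2 - sqrt(-32 + 4/9) = 2 - sqrt(-284/9) = 2 - 2*I*sqrt(71)/3)
L - u(-94) = 6081088 - (2 - 2*I*sqrt(71)/3) = 6081088 + (-2 + 2*I*sqrt(71)/3) = 6081086 + 2*I*sqrt(71)/3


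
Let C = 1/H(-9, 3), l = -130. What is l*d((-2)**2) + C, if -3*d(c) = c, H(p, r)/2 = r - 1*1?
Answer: 2083/12 ≈ 173.58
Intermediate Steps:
H(p, r) = -2 + 2*r (H(p, r) = 2*(r - 1*1) = 2*(r - 1) = 2*(-1 + r) = -2 + 2*r)
C = 1/4 (C = 1/(-2 + 2*3) = 1/(-2 + 6) = 1/4 ≈ 0.25000)
d(c) = -c/3
l*d((-2)**2) + C = -(-130)*(-2)**2/3 + 1/4 = -(-130)*4/3 + 1/4 = -130*(-4/3) + 1/4 = 520/3 + 1/4 = 2083/12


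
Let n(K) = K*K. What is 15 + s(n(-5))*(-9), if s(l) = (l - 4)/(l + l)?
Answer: 561/50 ≈ 11.220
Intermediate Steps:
n(K) = K²
s(l) = (-4 + l)/(2*l) (s(l) = (-4 + l)/((2*l)) = (-4 + l)*(1/(2*l)) = (-4 + l)/(2*l))
15 + s(n(-5))*(-9) = 15 + ((-4 + (-5)²)/(2*((-5)²)))*(-9) = 15 + ((½)*(-4 + 25)/25)*(-9) = 15 + ((½)*(1/25)*21)*(-9) = 15 + (21/50)*(-9) = 15 - 189/50 = 561/50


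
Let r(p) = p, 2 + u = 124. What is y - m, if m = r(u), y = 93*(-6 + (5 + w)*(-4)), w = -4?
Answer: -1052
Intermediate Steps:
u = 122 (u = -2 + 124 = 122)
y = -930 (y = 93*(-6 + (5 - 4)*(-4)) = 93*(-6 + 1*(-4)) = 93*(-6 - 4) = 93*(-10) = -930)
m = 122
y - m = -930 - 1*122 = -930 - 122 = -1052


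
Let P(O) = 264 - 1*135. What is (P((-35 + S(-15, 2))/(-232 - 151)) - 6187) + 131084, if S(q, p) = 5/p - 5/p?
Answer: 125026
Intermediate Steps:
S(q, p) = 0
P(O) = 129 (P(O) = 264 - 135 = 129)
(P((-35 + S(-15, 2))/(-232 - 151)) - 6187) + 131084 = (129 - 6187) + 131084 = -6058 + 131084 = 125026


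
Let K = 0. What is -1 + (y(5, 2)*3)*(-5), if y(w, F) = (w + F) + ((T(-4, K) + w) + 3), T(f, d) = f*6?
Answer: 134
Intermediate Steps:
T(f, d) = 6*f
y(w, F) = -21 + F + 2*w (y(w, F) = (w + F) + ((6*(-4) + w) + 3) = (F + w) + ((-24 + w) + 3) = (F + w) + (-21 + w) = -21 + F + 2*w)
-1 + (y(5, 2)*3)*(-5) = -1 + ((-21 + 2 + 2*5)*3)*(-5) = -1 + ((-21 + 2 + 10)*3)*(-5) = -1 - 9*3*(-5) = -1 - 27*(-5) = -1 + 135 = 134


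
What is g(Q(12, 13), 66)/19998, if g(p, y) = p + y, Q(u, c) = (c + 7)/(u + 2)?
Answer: 236/69993 ≈ 0.0033718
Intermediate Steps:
Q(u, c) = (7 + c)/(2 + u)
g(Q(12, 13), 66)/19998 = ((7 + 13)/(2 + 12) + 66)/19998 = (20/14 + 66)*(1/19998) = ((1/14)*20 + 66)*(1/19998) = (10/7 + 66)*(1/19998) = (472/7)*(1/19998) = 236/69993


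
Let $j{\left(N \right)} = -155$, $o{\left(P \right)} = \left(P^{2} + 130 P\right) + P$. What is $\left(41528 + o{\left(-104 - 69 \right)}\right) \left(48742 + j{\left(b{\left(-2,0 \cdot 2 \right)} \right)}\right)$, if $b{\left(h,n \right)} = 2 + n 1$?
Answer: $2370754078$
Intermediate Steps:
$b{\left(h,n \right)} = 2 + n$
$o{\left(P \right)} = P^{2} + 131 P$
$\left(41528 + o{\left(-104 - 69 \right)}\right) \left(48742 + j{\left(b{\left(-2,0 \cdot 2 \right)} \right)}\right) = \left(41528 + \left(-104 - 69\right) \left(131 - 173\right)\right) \left(48742 - 155\right) = \left(41528 - 173 \left(131 - 173\right)\right) 48587 = \left(41528 - -7266\right) 48587 = \left(41528 + 7266\right) 48587 = 48794 \cdot 48587 = 2370754078$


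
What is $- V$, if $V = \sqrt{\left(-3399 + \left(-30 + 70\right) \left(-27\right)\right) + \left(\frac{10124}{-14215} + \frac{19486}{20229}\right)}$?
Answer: $- \frac{i \sqrt{370338850937658485685}}{287555235} \approx - 66.923 i$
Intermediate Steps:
$V = \frac{i \sqrt{370338850937658485685}}{287555235}$ ($V = \sqrt{\left(-3399 + 40 \left(-27\right)\right) + \left(10124 \left(- \frac{1}{14215}\right) + 19486 \cdot \frac{1}{20229}\right)} = \sqrt{\left(-3399 - 1080\right) + \left(- \frac{10124}{14215} + \frac{19486}{20229}\right)} = \sqrt{-4479 + \frac{72195094}{287555235}} = \sqrt{- \frac{1287887702471}{287555235}} = \frac{i \sqrt{370338850937658485685}}{287555235} \approx 66.923 i$)
$- V = - \frac{i \sqrt{370338850937658485685}}{287555235}$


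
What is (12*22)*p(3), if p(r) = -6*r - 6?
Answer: -6336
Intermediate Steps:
p(r) = -6 - 6*r
(12*22)*p(3) = (12*22)*(-6 - 6*3) = 264*(-6 - 18) = 264*(-24) = -6336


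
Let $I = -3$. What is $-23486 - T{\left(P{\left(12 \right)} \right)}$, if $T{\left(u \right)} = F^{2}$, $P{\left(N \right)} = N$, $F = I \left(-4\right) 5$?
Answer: $-27086$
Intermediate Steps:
$F = 60$ ($F = \left(-3\right) \left(-4\right) 5 = 12 \cdot 5 = 60$)
$T{\left(u \right)} = 3600$ ($T{\left(u \right)} = 60^{2} = 3600$)
$-23486 - T{\left(P{\left(12 \right)} \right)} = -23486 - 3600 = -27086$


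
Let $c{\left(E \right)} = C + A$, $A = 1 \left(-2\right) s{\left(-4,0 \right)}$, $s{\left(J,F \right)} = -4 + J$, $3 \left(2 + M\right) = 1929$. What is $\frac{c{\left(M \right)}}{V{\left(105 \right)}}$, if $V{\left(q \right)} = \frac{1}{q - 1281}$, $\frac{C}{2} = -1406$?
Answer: $3288096$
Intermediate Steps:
$M = 641$ ($M = -2 + \frac{1}{3} \cdot 1929 = -2 + 643 = 641$)
$A = 16$ ($A = 1 \left(-2\right) \left(-4 - 4\right) = \left(-2\right) \left(-8\right) = 16$)
$C = -2812$ ($C = 2 \left(-1406\right) = -2812$)
$V{\left(q \right)} = \frac{1}{-1281 + q}$
$c{\left(E \right)} = -2796$ ($c{\left(E \right)} = -2812 + 16 = -2796$)
$\frac{c{\left(M \right)}}{V{\left(105 \right)}} = - \frac{2796}{\frac{1}{-1281 + 105}} = - \frac{2796}{\frac{1}{-1176}} = - \frac{2796}{- \frac{1}{1176}} = \left(-2796\right) \left(-1176\right) = 3288096$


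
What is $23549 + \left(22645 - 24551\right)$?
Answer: $21643$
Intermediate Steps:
$23549 + \left(22645 - 24551\right) = 23549 - 1906 = 21643$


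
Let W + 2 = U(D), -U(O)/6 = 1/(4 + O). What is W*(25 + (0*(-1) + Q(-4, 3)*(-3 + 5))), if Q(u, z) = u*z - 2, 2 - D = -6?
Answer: 15/2 ≈ 7.5000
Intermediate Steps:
D = 8 (D = 2 - 1*(-6) = 2 + 6 = 8)
Q(u, z) = -2 + u*z
U(O) = -6/(4 + O)
W = -5/2 (W = -2 - 6/(4 + 8) = -2 - 6/12 = -2 - 6*1/12 = -2 - ½ = -5/2 ≈ -2.5000)
W*(25 + (0*(-1) + Q(-4, 3)*(-3 + 5))) = -5*(25 + (0*(-1) + (-2 - 4*3)*(-3 + 5)))/2 = -5*(25 + (0 + (-2 - 12)*2))/2 = -5*(25 + (0 - 14*2))/2 = -5*(25 + (0 - 28))/2 = -5*(25 - 28)/2 = -5/2*(-3) = 15/2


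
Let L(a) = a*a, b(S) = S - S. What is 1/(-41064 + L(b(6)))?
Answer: -1/41064 ≈ -2.4352e-5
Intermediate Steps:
b(S) = 0
L(a) = a²
1/(-41064 + L(b(6))) = 1/(-41064 + 0²) = 1/(-41064 + 0) = 1/(-41064) = -1/41064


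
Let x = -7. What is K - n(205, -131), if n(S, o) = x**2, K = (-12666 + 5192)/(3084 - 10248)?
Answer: -171781/3582 ≈ -47.957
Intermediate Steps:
K = 3737/3582 (K = -7474/(-7164) = -7474*(-1/7164) = 3737/3582 ≈ 1.0433)
n(S, o) = 49 (n(S, o) = (-7)**2 = 49)
K - n(205, -131) = 3737/3582 - 1*49 = 3737/3582 - 49 = -171781/3582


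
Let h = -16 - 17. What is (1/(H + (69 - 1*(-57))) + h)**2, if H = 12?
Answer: 20729809/19044 ≈ 1088.5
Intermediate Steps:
h = -33
(1/(H + (69 - 1*(-57))) + h)**2 = (1/(12 + (69 - 1*(-57))) - 33)**2 = (1/(12 + (69 + 57)) - 33)**2 = (1/(12 + 126) - 33)**2 = (1/138 - 33)**2 = (-4553/138)**2 = 20729809/19044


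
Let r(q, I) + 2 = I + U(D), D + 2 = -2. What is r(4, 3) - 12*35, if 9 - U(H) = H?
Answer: -406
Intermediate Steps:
D = -4 (D = -2 - 2 = -4)
U(H) = 9 - H
r(q, I) = 11 + I (r(q, I) = -2 + (I + (9 - 1*(-4))) = -2 + (I + (9 + 4)) = -2 + (I + 13) = -2 + (13 + I) = 11 + I)
r(4, 3) - 12*35 = (11 + 3) - 12*35 = 14 - 420 = -406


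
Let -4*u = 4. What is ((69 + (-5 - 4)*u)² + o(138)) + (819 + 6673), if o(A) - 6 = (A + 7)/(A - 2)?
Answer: 1847297/136 ≈ 13583.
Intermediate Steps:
u = -1 (u = -¼*4 = -1)
o(A) = 6 + (7 + A)/(-2 + A) (o(A) = 6 + (A + 7)/(A - 2) = 6 + (7 + A)/(-2 + A))
((69 + (-5 - 4)*u)² + o(138)) + (819 + 6673) = ((69 + (-5 - 4)*(-1))² + (-5 + 7*138)/(-2 + 138)) + (819 + 6673) = ((69 - 9*(-1))² + (-5 + 966)/136) + 7492 = ((69 + 9)² + (1/136)*961) + 7492 = (78² + 961/136) + 7492 = (6084 + 961/136) + 7492 = 828385/136 + 7492 = 1847297/136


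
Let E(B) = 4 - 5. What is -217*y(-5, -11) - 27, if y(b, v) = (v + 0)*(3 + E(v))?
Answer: 4747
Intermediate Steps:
E(B) = -1
y(b, v) = 2*v (y(b, v) = (v + 0)*(3 - 1) = v*2 = 2*v)
-217*y(-5, -11) - 27 = -434*(-11) - 27 = -217*(-22) - 27 = 4774 - 27 = 4747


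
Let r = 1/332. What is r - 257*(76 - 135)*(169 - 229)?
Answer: -302046959/332 ≈ -9.0978e+5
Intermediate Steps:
r = 1/332 ≈ 0.0030120
r - 257*(76 - 135)*(169 - 229) = 1/332 - 257*(76 - 135)*(169 - 229) = 1/332 - (-15163)*(-60) = 1/332 - 257*3540 = 1/332 - 909780 = -302046959/332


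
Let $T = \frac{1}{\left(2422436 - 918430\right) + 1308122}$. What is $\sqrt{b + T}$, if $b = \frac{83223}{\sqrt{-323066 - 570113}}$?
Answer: $\frac{\sqrt{2861515015337022 - 749783669705584886592 i \sqrt{893179}}}{89704774104} \approx 6.6355 - 6.6355 i$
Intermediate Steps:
$T = \frac{1}{2812128}$ ($T = \frac{1}{\left(2422436 - 918430\right) + 1308122} = \frac{1}{1504006 + 1308122} = \frac{1}{2812128} \approx 3.556 \cdot 10^{-7}$)
$b = - \frac{11889 i \sqrt{893179}}{127597}$ ($b = \frac{83223}{\sqrt{-893179}} = \frac{83223}{i \sqrt{893179}} = 83223 \left(- \frac{i \sqrt{893179}}{893179}\right) = - \frac{11889 i \sqrt{893179}}{127597} \approx - 88.059 i$)
$\sqrt{b + T} = \sqrt{- \frac{11889 i \sqrt{893179}}{127597} + \frac{1}{2812128}} = \sqrt{\frac{1}{2812128} - \frac{11889 i \sqrt{893179}}{127597}}$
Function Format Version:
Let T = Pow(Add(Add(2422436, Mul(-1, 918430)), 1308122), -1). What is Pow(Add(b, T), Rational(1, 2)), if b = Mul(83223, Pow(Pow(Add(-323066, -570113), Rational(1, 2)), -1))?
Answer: Mul(Rational(1, 89704774104), Pow(Add(2861515015337022, Mul(-749783669705584886592, I, Pow(893179, Rational(1, 2)))), Rational(1, 2))) ≈ Add(6.6355, Mul(-6.6355, I))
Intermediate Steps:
T = Rational(1, 2812128) (T = Pow(Add(Add(2422436, -918430), 1308122), -1) = Pow(Add(1504006, 1308122), -1) = Pow(2812128, -1) = Rational(1, 2812128) ≈ 3.5560e-7)
b = Mul(Rational(-11889, 127597), I, Pow(893179, Rational(1, 2))) (b = Mul(83223, Pow(Pow(-893179, Rational(1, 2)), -1)) = Mul(83223, Pow(Mul(I, Pow(893179, Rational(1, 2))), -1)) = Mul(83223, Mul(Rational(-1, 893179), I, Pow(893179, Rational(1, 2)))) = Mul(Rational(-11889, 127597), I, Pow(893179, Rational(1, 2))) ≈ Mul(-88.059, I))
Pow(Add(b, T), Rational(1, 2)) = Pow(Add(Mul(Rational(-11889, 127597), I, Pow(893179, Rational(1, 2))), Rational(1, 2812128)), Rational(1, 2)) = Pow(Add(Rational(1, 2812128), Mul(Rational(-11889, 127597), I, Pow(893179, Rational(1, 2)))), Rational(1, 2))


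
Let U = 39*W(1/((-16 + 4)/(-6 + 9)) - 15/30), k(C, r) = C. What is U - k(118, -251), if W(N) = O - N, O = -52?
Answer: -8467/4 ≈ -2116.8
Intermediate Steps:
W(N) = -52 - N
U = -7995/4 (U = 39*(-52 - (1/((-16 + 4)/(-6 + 9)) - 15/30)) = 39*(-52 - (1/(-12/3) - 15*1/30)) = 39*(-52 - (1/(-12*⅓) - ½)) = 39*(-52 - (1/(-4) - ½)) = 39*(-52 - (1*(-¼) - ½)) = 39*(-52 - (-¼ - ½)) = 39*(-52 - 1*(-¾)) = 39*(-52 + ¾) = 39*(-205/4) = -7995/4 ≈ -1998.8)
U - k(118, -251) = -7995/4 - 1*118 = -7995/4 - 118 = -8467/4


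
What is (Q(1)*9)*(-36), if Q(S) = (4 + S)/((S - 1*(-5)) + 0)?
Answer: -270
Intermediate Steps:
Q(S) = (4 + S)/(5 + S) (Q(S) = (4 + S)/((S + 5) + 0) = (4 + S)/((5 + S) + 0) = (4 + S)/(5 + S))
(Q(1)*9)*(-36) = (((4 + 1)/(5 + 1))*9)*(-36) = ((5/6)*9)*(-36) = (15/2)*(-36) = -270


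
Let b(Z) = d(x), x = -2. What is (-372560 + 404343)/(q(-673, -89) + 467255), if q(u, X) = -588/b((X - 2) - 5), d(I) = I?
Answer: 31783/467549 ≈ 0.067978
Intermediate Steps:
b(Z) = -2
q(u, X) = 294 (q(u, X) = -588/(-2) = -588*(-½) = 294)
(-372560 + 404343)/(q(-673, -89) + 467255) = (-372560 + 404343)/(294 + 467255) = 31783/467549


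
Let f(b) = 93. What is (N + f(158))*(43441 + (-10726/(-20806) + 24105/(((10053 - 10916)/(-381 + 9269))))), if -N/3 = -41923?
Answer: -231433091152184724/8977789 ≈ -2.5778e+10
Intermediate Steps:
N = 125769 (N = -3*(-41923) = 125769)
(N + f(158))*(43441 + (-10726/(-20806) + 24105/(((10053 - 10916)/(-381 + 9269))))) = (125769 + 93)*(43441 + (-10726/(-20806) + 24105/(((10053 - 10916)/(-381 + 9269))))) = 125862*(43441 + (-10726*(-1/20806) + 24105/((-863/8888)))) = 125862*(43441 + (5363/10403 + 24105/((-863*1/8888)))) = 125862*(43441 + (5363/10403 + 24105/(-863/8888))) = 125862*(43441 + (5363/10403 + 24105*(-8888/863))) = 125862*(43441 + (5363/10403 - 214245240/863)) = 125862*(43441 - 2228788603451/8977789) = 125862*(-1838784471502/8977789) = -231433091152184724/8977789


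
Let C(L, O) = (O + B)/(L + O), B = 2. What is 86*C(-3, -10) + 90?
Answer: 1858/13 ≈ 142.92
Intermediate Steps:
C(L, O) = (2 + O)/(L + O) (C(L, O) = (O + 2)/(L + O) = (2 + O)/(L + O))
86*C(-3, -10) + 90 = 86*((2 - 10)/(-3 - 10)) + 90 = 86*(-8/(-13)) + 90 = 86*(-1/13*(-8)) + 90 = 86*(8/13) + 90 = 688/13 + 90 = 1858/13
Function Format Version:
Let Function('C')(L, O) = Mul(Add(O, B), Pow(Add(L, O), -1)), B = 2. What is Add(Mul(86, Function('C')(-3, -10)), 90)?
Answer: Rational(1858, 13) ≈ 142.92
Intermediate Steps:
Function('C')(L, O) = Mul(Pow(Add(L, O), -1), Add(2, O)) (Function('C')(L, O) = Mul(Add(O, 2), Pow(Add(L, O), -1)) = Mul(Add(2, O), Pow(Add(L, O), -1)) = Mul(Pow(Add(L, O), -1), Add(2, O)))
Add(Mul(86, Function('C')(-3, -10)), 90) = Add(Mul(86, Mul(Pow(Add(-3, -10), -1), Add(2, -10))), 90) = Add(Mul(86, Mul(Pow(-13, -1), -8)), 90) = Add(Mul(86, Mul(Rational(-1, 13), -8)), 90) = Add(Mul(86, Rational(8, 13)), 90) = Add(Rational(688, 13), 90) = Rational(1858, 13)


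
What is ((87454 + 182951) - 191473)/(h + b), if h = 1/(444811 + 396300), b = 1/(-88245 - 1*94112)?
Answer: -6053392901493182/329377 ≈ -1.8378e+10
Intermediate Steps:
b = -1/182357 (b = 1/(-88245 - 94112) = 1/(-182357) = -1/182357 ≈ -5.4838e-6)
h = 1/841111 ≈ 1.1889e-6
((87454 + 182951) - 191473)/(h + b) = ((87454 + 182951) - 191473)/(1/841111 - 1/182357) = (270405 - 191473)/(-658754/153382478627) = 78932*(-153382478627/658754) = -6053392901493182/329377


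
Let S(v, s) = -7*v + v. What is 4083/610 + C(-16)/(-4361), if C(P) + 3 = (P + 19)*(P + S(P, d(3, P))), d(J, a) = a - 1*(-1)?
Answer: 17661393/2660210 ≈ 6.6391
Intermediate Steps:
d(J, a) = 1 + a (d(J, a) = a + 1 = 1 + a)
S(v, s) = -6*v
C(P) = -3 - 5*P*(19 + P) (C(P) = -3 + (P + 19)*(P - 6*P) = -3 + (19 + P)*(-5*P) = -3 - 5*P*(19 + P))
4083/610 + C(-16)/(-4361) = 4083/610 + (-3 - 95*(-16) - 5*(-16)²)/(-4361) = 4083*(1/610) + (-3 + 1520 - 5*256)*(-1/4361) = 4083/610 + (-3 + 1520 - 1280)*(-1/4361) = 4083/610 + 237*(-1/4361) = 4083/610 - 237/4361 = 17661393/2660210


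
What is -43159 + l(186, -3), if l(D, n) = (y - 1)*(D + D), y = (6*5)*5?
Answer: 12269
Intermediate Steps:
y = 150 (y = 30*5 = 150)
l(D, n) = 298*D (l(D, n) = (150 - 1)*(D + D) = 149*(2*D) = 298*D)
-43159 + l(186, -3) = -43159 + 298*186 = -43159 + 55428 = 12269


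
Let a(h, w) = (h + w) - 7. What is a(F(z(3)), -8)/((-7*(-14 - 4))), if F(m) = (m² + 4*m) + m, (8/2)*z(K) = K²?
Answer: 1/96 ≈ 0.010417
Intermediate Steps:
z(K) = K²/4
F(m) = m² + 5*m
a(h, w) = -7 + h + w
a(F(z(3)), -8)/((-7*(-14 - 4))) = (-7 + ((¼)*3²)*(5 + (¼)*3²) - 8)/((-7*(-14 - 4))) = (-7 + ((¼)*9)*(5 + (¼)*9) - 8)/((-7*(-18))) = (-7 + 9*(5 + 9/4)/4 - 8)/126 = (-7 + (9/4)*(29/4) - 8)*(1/126) = (-7 + 261/16 - 8)*(1/126) = (21/16)*(1/126) = 1/96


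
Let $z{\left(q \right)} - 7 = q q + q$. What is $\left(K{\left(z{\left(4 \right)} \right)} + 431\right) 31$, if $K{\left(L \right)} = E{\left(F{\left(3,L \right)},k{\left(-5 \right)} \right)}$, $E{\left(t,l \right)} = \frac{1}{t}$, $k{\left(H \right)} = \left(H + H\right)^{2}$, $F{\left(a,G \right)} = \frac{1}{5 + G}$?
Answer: $14353$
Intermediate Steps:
$k{\left(H \right)} = 4 H^{2}$ ($k{\left(H \right)} = \left(2 H\right)^{2} = 4 H^{2}$)
$z{\left(q \right)} = 7 + q + q^{2}$ ($z{\left(q \right)} = 7 + \left(q q + q\right) = 7 + \left(q^{2} + q\right) = 7 + \left(q + q^{2}\right) = 7 + q + q^{2}$)
$K{\left(L \right)} = 5 + L$ ($K{\left(L \right)} = \frac{1}{\frac{1}{5 + L}} = 5 + L$)
$\left(K{\left(z{\left(4 \right)} \right)} + 431\right) 31 = \left(\left(5 + \left(7 + 4 + 4^{2}\right)\right) + 431\right) 31 = \left(\left(5 + \left(7 + 4 + 16\right)\right) + 431\right) 31 = \left(\left(5 + 27\right) + 431\right) 31 = \left(32 + 431\right) 31 = 463 \cdot 31 = 14353$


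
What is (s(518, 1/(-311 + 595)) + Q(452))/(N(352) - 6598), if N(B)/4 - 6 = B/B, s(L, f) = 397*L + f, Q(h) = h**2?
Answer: -116425801/1865880 ≈ -62.397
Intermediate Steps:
s(L, f) = f + 397*L
N(B) = 28 (N(B) = 24 + 4*(B/B) = 24 + 4*1 = 24 + 4 = 28)
(s(518, 1/(-311 + 595)) + Q(452))/(N(352) - 6598) = ((1/(-311 + 595) + 397*518) + 452**2)/(28 - 6598) = ((1/284 + 205646) + 204304)/(-6570) = ((1/284 + 205646) + 204304)*(-1/6570) = (58403465/284 + 204304)*(-1/6570) = (116425801/284)*(-1/6570) = -116425801/1865880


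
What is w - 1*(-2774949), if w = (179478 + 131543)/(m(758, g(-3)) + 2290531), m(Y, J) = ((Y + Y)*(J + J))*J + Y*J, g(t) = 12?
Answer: 7592912888036/2736235 ≈ 2.7749e+6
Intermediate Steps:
m(Y, J) = J*Y + 4*Y*J**2 (m(Y, J) = ((2*Y)*(2*J))*J + J*Y = (4*J*Y)*J + J*Y = 4*Y*J**2 + J*Y = J*Y + 4*Y*J**2)
w = 311021/2736235 (w = (179478 + 131543)/(12*758*(1 + 4*12) + 2290531) = 311021/(12*758*(1 + 48) + 2290531) = 311021/(12*758*49 + 2290531) = 311021/(445704 + 2290531) = 311021/2736235 ≈ 0.11367)
w - 1*(-2774949) = 311021/2736235 - 1*(-2774949) = 311021/2736235 + 2774949 = 7592912888036/2736235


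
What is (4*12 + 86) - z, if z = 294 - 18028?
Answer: 17868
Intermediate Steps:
z = -17734
(4*12 + 86) - z = (4*12 + 86) - 1*(-17734) = (48 + 86) + 17734 = 134 + 17734 = 17868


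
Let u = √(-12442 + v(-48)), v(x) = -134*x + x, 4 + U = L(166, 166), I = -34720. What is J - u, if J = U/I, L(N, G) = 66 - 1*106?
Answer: 11/8680 - I*√6058 ≈ 0.0012673 - 77.833*I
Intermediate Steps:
L(N, G) = -40 (L(N, G) = 66 - 106 = -40)
U = -44 (U = -4 - 40 = -44)
J = 11/8680 (J = -44/(-34720) = -44*(-1/34720) = 11/8680 ≈ 0.0012673)
v(x) = -133*x
u = I*√6058 (u = √(-12442 - 133*(-48)) = √(-12442 + 6384) = √(-6058) = I*√6058 ≈ 77.833*I)
J - u = 11/8680 - I*√6058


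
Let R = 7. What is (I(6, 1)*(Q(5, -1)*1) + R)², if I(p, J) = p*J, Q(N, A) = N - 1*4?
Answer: 169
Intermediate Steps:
Q(N, A) = -4 + N (Q(N, A) = N - 4 = -4 + N)
I(p, J) = J*p
(I(6, 1)*(Q(5, -1)*1) + R)² = ((1*6)*((-4 + 5)*1) + 7)² = (6*(1*1) + 7)² = (6*1 + 7)² = (6 + 7)² = 13² = 169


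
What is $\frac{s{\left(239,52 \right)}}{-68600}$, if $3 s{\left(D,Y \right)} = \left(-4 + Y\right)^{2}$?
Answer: $- \frac{96}{8575} \approx -0.011195$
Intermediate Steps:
$s{\left(D,Y \right)} = \frac{\left(-4 + Y\right)^{2}}{3}$
$\frac{s{\left(239,52 \right)}}{-68600} = \frac{\frac{1}{3} \left(-4 + 52\right)^{2}}{-68600} = \frac{48^{2}}{3} \left(- \frac{1}{68600}\right) = \frac{1}{3} \cdot 2304 \left(- \frac{1}{68600}\right) = 768 \left(- \frac{1}{68600}\right) = - \frac{96}{8575}$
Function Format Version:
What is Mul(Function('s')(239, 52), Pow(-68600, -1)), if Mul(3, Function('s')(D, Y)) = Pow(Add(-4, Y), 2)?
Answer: Rational(-96, 8575) ≈ -0.011195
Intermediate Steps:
Function('s')(D, Y) = Mul(Rational(1, 3), Pow(Add(-4, Y), 2))
Mul(Function('s')(239, 52), Pow(-68600, -1)) = Mul(Mul(Rational(1, 3), Pow(Add(-4, 52), 2)), Pow(-68600, -1)) = Mul(Mul(Rational(1, 3), Pow(48, 2)), Rational(-1, 68600)) = Mul(Mul(Rational(1, 3), 2304), Rational(-1, 68600)) = Mul(768, Rational(-1, 68600)) = Rational(-96, 8575)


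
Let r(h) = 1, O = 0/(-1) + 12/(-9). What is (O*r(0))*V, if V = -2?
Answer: 8/3 ≈ 2.6667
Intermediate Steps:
O = -4/3 (O = 0*(-1) + 12*(-⅑) = 0 - 4/3 = -4/3 ≈ -1.3333)
(O*r(0))*V = -4/3*1*(-2) = -4/3*(-2) = 8/3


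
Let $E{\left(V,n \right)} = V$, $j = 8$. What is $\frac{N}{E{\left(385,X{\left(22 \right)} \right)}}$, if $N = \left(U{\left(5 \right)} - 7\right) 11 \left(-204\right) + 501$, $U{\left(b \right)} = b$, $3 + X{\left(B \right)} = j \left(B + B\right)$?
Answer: $\frac{4989}{385} \approx 12.958$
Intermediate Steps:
$X{\left(B \right)} = -3 + 16 B$ ($X{\left(B \right)} = -3 + 8 \left(B + B\right) = -3 + 8 \cdot 2 B = -3 + 16 B$)
$N = 4989$ ($N = \left(5 - 7\right) 11 \left(-204\right) + 501 = \left(-2\right) 11 \left(-204\right) + 501 = \left(-22\right) \left(-204\right) + 501 = 4488 + 501 = 4989$)
$\frac{N}{E{\left(385,X{\left(22 \right)} \right)}} = \frac{4989}{385}$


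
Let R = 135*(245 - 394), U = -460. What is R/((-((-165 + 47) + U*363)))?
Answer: -20115/167098 ≈ -0.12038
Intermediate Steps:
R = -20115 (R = 135*(-149) = -20115)
R/((-((-165 + 47) + U*363))) = -20115*(-1/((-165 + 47) - 460*363)) = -20115*(-1/(-118 - 166980)) = -20115/((-1*(-167098))) = -20115/167098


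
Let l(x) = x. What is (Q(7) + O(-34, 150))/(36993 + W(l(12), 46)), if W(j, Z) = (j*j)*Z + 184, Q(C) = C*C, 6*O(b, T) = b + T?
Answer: 205/131403 ≈ 0.0015601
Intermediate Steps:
O(b, T) = T/6 + b/6 (O(b, T) = (b + T)/6 = (T + b)/6 = T/6 + b/6)
Q(C) = C**2
W(j, Z) = 184 + Z*j**2 (W(j, Z) = j**2*Z + 184 = Z*j**2 + 184 = 184 + Z*j**2)
(Q(7) + O(-34, 150))/(36993 + W(l(12), 46)) = (7**2 + ((1/6)*150 + (1/6)*(-34)))/(36993 + (184 + 46*12**2)) = (49 + (25 - 17/3))/(36993 + (184 + 46*144)) = (49 + 58/3)/(36993 + (184 + 6624)) = 205/(3*(36993 + 6808)) = (205/3)/43801 = (205/3)*(1/43801) = 205/131403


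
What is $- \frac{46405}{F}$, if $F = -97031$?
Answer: $\frac{46405}{97031} \approx 0.47825$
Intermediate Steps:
$- \frac{46405}{F} = - \frac{46405}{-97031} = \left(-46405\right) \left(- \frac{1}{97031}\right) = \frac{46405}{97031}$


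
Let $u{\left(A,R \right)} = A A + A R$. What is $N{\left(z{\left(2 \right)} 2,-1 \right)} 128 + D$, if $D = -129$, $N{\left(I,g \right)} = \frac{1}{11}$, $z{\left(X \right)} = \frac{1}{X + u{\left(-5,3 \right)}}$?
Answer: $- \frac{1291}{11} \approx -117.36$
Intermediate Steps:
$u{\left(A,R \right)} = A^{2} + A R$
$z{\left(X \right)} = \frac{1}{10 + X}$ ($z{\left(X \right)} = \frac{1}{X - 5 \left(-5 + 3\right)} = \frac{1}{X - -10} = \frac{1}{X + 10} = \frac{1}{10 + X}$)
$N{\left(I,g \right)} = \frac{1}{11}$
$N{\left(z{\left(2 \right)} 2,-1 \right)} 128 + D = \frac{1}{11} \cdot 128 - 129 = \frac{128}{11} - 129 = - \frac{1291}{11}$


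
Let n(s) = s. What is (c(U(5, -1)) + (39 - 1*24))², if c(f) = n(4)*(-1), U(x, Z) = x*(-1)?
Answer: 121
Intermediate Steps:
U(x, Z) = -x
c(f) = -4 (c(f) = 4*(-1) = -4)
(c(U(5, -1)) + (39 - 1*24))² = (-4 + (39 - 1*24))² = (-4 + (39 - 24))² = (-4 + 15)² = 11² = 121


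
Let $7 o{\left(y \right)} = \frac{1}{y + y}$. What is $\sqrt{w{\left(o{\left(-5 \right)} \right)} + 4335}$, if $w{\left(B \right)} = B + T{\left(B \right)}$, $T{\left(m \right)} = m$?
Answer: $\frac{2 \sqrt{1327585}}{35} \approx 65.84$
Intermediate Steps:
$o{\left(y \right)} = \frac{1}{14 y}$ ($o{\left(y \right)} = \frac{1}{7 \left(y + y\right)} = \frac{1}{7 \cdot 2 y} = \frac{\frac{1}{2} \frac{1}{y}}{7} = \frac{1}{14 y}$)
$w{\left(B \right)} = 2 B$ ($w{\left(B \right)} = B + B = 2 B$)
$\sqrt{w{\left(o{\left(-5 \right)} \right)} + 4335} = \sqrt{2 \frac{1}{14 \left(-5\right)} + 4335} = \sqrt{2 \cdot \frac{1}{14} \left(- \frac{1}{5}\right) + 4335} = \sqrt{2 \left(- \frac{1}{70}\right) + 4335} = \sqrt{- \frac{1}{35} + 4335} = \sqrt{\frac{151724}{35}} = \frac{2 \sqrt{1327585}}{35}$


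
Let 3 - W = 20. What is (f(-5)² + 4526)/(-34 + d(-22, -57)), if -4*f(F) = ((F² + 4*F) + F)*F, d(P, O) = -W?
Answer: -4526/17 ≈ -266.24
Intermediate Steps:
W = -17 (W = 3 - 1*20 = 3 - 20 = -17)
d(P, O) = 17 (d(P, O) = -1*(-17) = 17)
f(F) = -F*(F² + 5*F)/4 (f(F) = -((F² + 4*F) + F)*F/4 = -(F² + 5*F)*F/4 = -F*(F² + 5*F)/4)
(f(-5)² + 4526)/(-34 + d(-22, -57)) = (((¼)*(-5)²*(-5 - 1*(-5)))² + 4526)/(-34 + 17) = (((¼)*25*(-5 + 5))² + 4526)/(-17) = (((¼)*25*0)² + 4526)*(-1/17) = (0² + 4526)*(-1/17) = (0 + 4526)*(-1/17) = 4526*(-1/17) = -4526/17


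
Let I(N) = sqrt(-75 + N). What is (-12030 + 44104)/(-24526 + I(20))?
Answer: -786646924/601524731 - 32074*I*sqrt(55)/601524731 ≈ -1.3078 - 0.00039544*I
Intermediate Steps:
(-12030 + 44104)/(-24526 + I(20)) = (-12030 + 44104)/(-24526 + sqrt(-75 + 20)) = 32074/(-24526 + sqrt(-55)) = 32074/(-24526 + I*sqrt(55))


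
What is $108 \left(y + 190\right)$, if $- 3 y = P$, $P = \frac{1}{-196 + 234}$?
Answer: $\frac{389862}{19} \approx 20519.0$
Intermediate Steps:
$P = \frac{1}{38} \approx 0.026316$
$y = - \frac{1}{114}$ ($y = \left(- \frac{1}{3}\right) \frac{1}{38} = - \frac{1}{114} \approx -0.0087719$)
$108 \left(y + 190\right) = 108 \left(- \frac{1}{114} + 190\right) = 108 \cdot \frac{21659}{114} = \frac{389862}{19}$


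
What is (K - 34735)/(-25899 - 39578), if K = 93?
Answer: 34642/65477 ≈ 0.52907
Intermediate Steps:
(K - 34735)/(-25899 - 39578) = (93 - 34735)/(-25899 - 39578) = -34642/(-65477) = -34642*(-1/65477) = 34642/65477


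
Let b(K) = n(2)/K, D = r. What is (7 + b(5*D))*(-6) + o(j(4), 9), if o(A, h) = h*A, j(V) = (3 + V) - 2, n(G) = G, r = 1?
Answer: ⅗ ≈ 0.60000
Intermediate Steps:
D = 1
j(V) = 1 + V
b(K) = 2/K
o(A, h) = A*h
(7 + b(5*D))*(-6) + o(j(4), 9) = (7 + 2/((5*1)))*(-6) + (1 + 4)*9 = (7 + 2/5)*(-6) + 5*9 = (7 + 2*(⅕))*(-6) + 45 = (7 + ⅖)*(-6) + 45 = (37/5)*(-6) + 45 = -222/5 + 45 = ⅗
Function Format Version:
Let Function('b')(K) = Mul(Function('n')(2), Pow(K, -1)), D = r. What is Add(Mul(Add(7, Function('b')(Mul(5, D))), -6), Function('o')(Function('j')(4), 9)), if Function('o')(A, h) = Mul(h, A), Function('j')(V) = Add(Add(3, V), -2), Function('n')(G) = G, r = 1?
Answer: Rational(3, 5) ≈ 0.60000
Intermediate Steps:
D = 1
Function('j')(V) = Add(1, V)
Function('b')(K) = Mul(2, Pow(K, -1))
Function('o')(A, h) = Mul(A, h)
Add(Mul(Add(7, Function('b')(Mul(5, D))), -6), Function('o')(Function('j')(4), 9)) = Add(Mul(Add(7, Mul(2, Pow(Mul(5, 1), -1))), -6), Mul(Add(1, 4), 9)) = Add(Mul(Add(7, Mul(2, Pow(5, -1))), -6), Mul(5, 9)) = Add(Mul(Add(7, Mul(2, Rational(1, 5))), -6), 45) = Add(Mul(Add(7, Rational(2, 5)), -6), 45) = Add(Mul(Rational(37, 5), -6), 45) = Add(Rational(-222, 5), 45) = Rational(3, 5)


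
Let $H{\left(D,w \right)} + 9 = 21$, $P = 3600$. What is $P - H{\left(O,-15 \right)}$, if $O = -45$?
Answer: $3588$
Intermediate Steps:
$H{\left(D,w \right)} = 12$ ($H{\left(D,w \right)} = -9 + 21 = 12$)
$P - H{\left(O,-15 \right)} = 3600 - 12 = 3588$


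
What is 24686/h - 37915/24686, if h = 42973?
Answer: -1019922699/1060831478 ≈ -0.96144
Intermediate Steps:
24686/h - 37915/24686 = 24686/42973 - 37915/24686 = -1019922699/1060831478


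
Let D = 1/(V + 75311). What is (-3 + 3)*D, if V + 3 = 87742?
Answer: 0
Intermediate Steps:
V = 87739 (V = -3 + 87742 = 87739)
D = 1/163050 (D = 1/(87739 + 75311) = 1/163050 ≈ 6.1331e-6)
(-3 + 3)*D = (-3 + 3)*(1/163050) = 0*(1/163050) = 0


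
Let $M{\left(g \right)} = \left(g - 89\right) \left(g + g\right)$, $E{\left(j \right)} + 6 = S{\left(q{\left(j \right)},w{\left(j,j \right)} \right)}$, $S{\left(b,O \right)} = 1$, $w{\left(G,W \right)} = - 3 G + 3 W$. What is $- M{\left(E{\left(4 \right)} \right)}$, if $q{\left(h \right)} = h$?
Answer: $-940$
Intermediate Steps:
$E{\left(j \right)} = -5$ ($E{\left(j \right)} = -6 + 1 = -5$)
$M{\left(g \right)} = 2 g \left(-89 + g\right)$ ($M{\left(g \right)} = \left(-89 + g\right) 2 g = 2 g \left(-89 + g\right)$)
$- M{\left(E{\left(4 \right)} \right)} = - 2 \left(-5\right) \left(-89 - 5\right) = - 2 \left(-5\right) \left(-94\right) = \left(-1\right) 940 = -940$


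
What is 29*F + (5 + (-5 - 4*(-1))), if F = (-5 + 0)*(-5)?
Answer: 729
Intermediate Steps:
F = 25 (F = -5*(-5) = 25)
29*F + (5 + (-5 - 4*(-1))) = 29*25 + (5 + (-5 - 4*(-1))) = 725 + (5 + (-5 + 4)) = 725 + (5 - 1) = 725 + 4 = 729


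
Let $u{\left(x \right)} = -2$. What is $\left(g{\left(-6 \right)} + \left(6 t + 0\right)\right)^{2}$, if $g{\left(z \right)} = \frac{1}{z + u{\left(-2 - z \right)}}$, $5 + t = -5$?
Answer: $\frac{231361}{64} \approx 3615.0$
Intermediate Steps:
$t = -10$ ($t = -5 - 5 = -10$)
$g{\left(z \right)} = \frac{1}{-2 + z}$ ($g{\left(z \right)} = \frac{1}{z - 2} = \frac{1}{-2 + z}$)
$\left(g{\left(-6 \right)} + \left(6 t + 0\right)\right)^{2} = \left(\frac{1}{-2 - 6} + \left(6 \left(-10\right) + 0\right)\right)^{2} = \left(\frac{1}{-8} + \left(-60 + 0\right)\right)^{2} = \left(- \frac{1}{8} - 60\right)^{2} = \left(- \frac{481}{8}\right)^{2} = \frac{231361}{64}$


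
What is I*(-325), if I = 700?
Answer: -227500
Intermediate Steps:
I*(-325) = 700*(-325) = -227500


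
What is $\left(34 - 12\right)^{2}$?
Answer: $484$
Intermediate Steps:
$\left(34 - 12\right)^{2} = 22^{2} = 484$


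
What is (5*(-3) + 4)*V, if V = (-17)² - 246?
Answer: -473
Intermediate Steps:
V = 43 (V = 289 - 246 = 43)
(5*(-3) + 4)*V = (5*(-3) + 4)*43 = (-15 + 4)*43 = -11*43 = -473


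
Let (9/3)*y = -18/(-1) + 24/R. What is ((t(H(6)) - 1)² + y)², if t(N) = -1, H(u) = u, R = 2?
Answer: 196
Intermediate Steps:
y = 10 (y = (-18/(-1) + 24/2)/3 = (-18*(-1) + 24*(½))/3 = (18 + 12)/3 = (⅓)*30 = 10)
((t(H(6)) - 1)² + y)² = ((-1 - 1)² + 10)² = ((-2)² + 10)² = (4 + 10)² = 14² = 196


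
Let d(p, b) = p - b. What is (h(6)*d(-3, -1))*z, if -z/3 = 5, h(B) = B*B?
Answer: 1080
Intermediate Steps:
h(B) = B²
z = -15 (z = -3*5 = -15)
(h(6)*d(-3, -1))*z = (6²*(-3 - 1*(-1)))*(-15) = (36*(-3 + 1))*(-15) = (36*(-2))*(-15) = -72*(-15) = 1080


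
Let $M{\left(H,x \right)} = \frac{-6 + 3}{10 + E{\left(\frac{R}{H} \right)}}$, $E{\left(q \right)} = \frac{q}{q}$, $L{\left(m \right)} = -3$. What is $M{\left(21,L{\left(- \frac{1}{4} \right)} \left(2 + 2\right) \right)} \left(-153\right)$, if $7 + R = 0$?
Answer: $\frac{459}{11} \approx 41.727$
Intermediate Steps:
$R = -7$ ($R = -7 + 0 = -7$)
$E{\left(q \right)} = 1$
$M{\left(H,x \right)} = - \frac{3}{11}$ ($M{\left(H,x \right)} = \frac{-6 + 3}{10 + 1} = - \frac{3}{11}$)
$M{\left(21,L{\left(- \frac{1}{4} \right)} \left(2 + 2\right) \right)} \left(-153\right) = \left(- \frac{3}{11}\right) \left(-153\right) = \frac{459}{11}$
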